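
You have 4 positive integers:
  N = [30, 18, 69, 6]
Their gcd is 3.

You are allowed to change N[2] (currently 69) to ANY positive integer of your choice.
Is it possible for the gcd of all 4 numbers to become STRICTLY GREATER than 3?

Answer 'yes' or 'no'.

Answer: yes

Derivation:
Current gcd = 3
gcd of all OTHER numbers (without N[2]=69): gcd([30, 18, 6]) = 6
The new gcd after any change is gcd(6, new_value).
This can be at most 6.
Since 6 > old gcd 3, the gcd CAN increase (e.g., set N[2] = 6).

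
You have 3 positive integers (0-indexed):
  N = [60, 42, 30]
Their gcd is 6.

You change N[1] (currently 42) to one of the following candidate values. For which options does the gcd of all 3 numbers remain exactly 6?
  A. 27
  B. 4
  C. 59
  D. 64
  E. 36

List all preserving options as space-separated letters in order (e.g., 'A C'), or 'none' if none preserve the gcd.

Old gcd = 6; gcd of others (without N[1]) = 30
New gcd for candidate v: gcd(30, v). Preserves old gcd iff gcd(30, v) = 6.
  Option A: v=27, gcd(30,27)=3 -> changes
  Option B: v=4, gcd(30,4)=2 -> changes
  Option C: v=59, gcd(30,59)=1 -> changes
  Option D: v=64, gcd(30,64)=2 -> changes
  Option E: v=36, gcd(30,36)=6 -> preserves

Answer: E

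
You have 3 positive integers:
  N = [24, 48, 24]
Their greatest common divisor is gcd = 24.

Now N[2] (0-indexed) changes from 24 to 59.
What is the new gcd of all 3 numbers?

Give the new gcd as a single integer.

Answer: 1

Derivation:
Numbers: [24, 48, 24], gcd = 24
Change: index 2, 24 -> 59
gcd of the OTHER numbers (without index 2): gcd([24, 48]) = 24
New gcd = gcd(g_others, new_val) = gcd(24, 59) = 1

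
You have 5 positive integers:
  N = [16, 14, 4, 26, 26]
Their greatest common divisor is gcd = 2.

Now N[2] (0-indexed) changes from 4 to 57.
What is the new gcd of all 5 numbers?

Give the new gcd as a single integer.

Answer: 1

Derivation:
Numbers: [16, 14, 4, 26, 26], gcd = 2
Change: index 2, 4 -> 57
gcd of the OTHER numbers (without index 2): gcd([16, 14, 26, 26]) = 2
New gcd = gcd(g_others, new_val) = gcd(2, 57) = 1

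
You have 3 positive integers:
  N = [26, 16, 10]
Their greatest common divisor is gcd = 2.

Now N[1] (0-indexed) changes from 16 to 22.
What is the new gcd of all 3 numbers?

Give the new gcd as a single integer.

Answer: 2

Derivation:
Numbers: [26, 16, 10], gcd = 2
Change: index 1, 16 -> 22
gcd of the OTHER numbers (without index 1): gcd([26, 10]) = 2
New gcd = gcd(g_others, new_val) = gcd(2, 22) = 2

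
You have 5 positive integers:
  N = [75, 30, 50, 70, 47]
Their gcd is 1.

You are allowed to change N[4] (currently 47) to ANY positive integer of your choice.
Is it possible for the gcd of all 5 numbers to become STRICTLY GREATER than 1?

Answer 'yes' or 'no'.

Answer: yes

Derivation:
Current gcd = 1
gcd of all OTHER numbers (without N[4]=47): gcd([75, 30, 50, 70]) = 5
The new gcd after any change is gcd(5, new_value).
This can be at most 5.
Since 5 > old gcd 1, the gcd CAN increase (e.g., set N[4] = 5).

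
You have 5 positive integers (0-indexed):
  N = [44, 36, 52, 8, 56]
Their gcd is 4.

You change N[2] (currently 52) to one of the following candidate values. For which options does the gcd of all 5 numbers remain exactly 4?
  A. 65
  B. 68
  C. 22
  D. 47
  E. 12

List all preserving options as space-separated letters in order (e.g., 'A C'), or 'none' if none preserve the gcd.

Old gcd = 4; gcd of others (without N[2]) = 4
New gcd for candidate v: gcd(4, v). Preserves old gcd iff gcd(4, v) = 4.
  Option A: v=65, gcd(4,65)=1 -> changes
  Option B: v=68, gcd(4,68)=4 -> preserves
  Option C: v=22, gcd(4,22)=2 -> changes
  Option D: v=47, gcd(4,47)=1 -> changes
  Option E: v=12, gcd(4,12)=4 -> preserves

Answer: B E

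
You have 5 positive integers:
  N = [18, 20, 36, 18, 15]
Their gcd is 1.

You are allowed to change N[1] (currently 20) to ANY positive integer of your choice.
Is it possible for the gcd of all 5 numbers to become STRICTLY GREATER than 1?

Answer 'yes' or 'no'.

Answer: yes

Derivation:
Current gcd = 1
gcd of all OTHER numbers (without N[1]=20): gcd([18, 36, 18, 15]) = 3
The new gcd after any change is gcd(3, new_value).
This can be at most 3.
Since 3 > old gcd 1, the gcd CAN increase (e.g., set N[1] = 3).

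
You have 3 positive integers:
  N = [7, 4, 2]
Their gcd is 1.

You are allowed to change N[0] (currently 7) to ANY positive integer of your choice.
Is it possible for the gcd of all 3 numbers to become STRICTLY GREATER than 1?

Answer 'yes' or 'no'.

Answer: yes

Derivation:
Current gcd = 1
gcd of all OTHER numbers (without N[0]=7): gcd([4, 2]) = 2
The new gcd after any change is gcd(2, new_value).
This can be at most 2.
Since 2 > old gcd 1, the gcd CAN increase (e.g., set N[0] = 2).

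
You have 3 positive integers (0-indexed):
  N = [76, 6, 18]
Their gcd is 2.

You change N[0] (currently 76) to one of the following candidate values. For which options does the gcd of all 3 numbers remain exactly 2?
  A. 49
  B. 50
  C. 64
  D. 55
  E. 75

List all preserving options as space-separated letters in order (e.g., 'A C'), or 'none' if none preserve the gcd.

Answer: B C

Derivation:
Old gcd = 2; gcd of others (without N[0]) = 6
New gcd for candidate v: gcd(6, v). Preserves old gcd iff gcd(6, v) = 2.
  Option A: v=49, gcd(6,49)=1 -> changes
  Option B: v=50, gcd(6,50)=2 -> preserves
  Option C: v=64, gcd(6,64)=2 -> preserves
  Option D: v=55, gcd(6,55)=1 -> changes
  Option E: v=75, gcd(6,75)=3 -> changes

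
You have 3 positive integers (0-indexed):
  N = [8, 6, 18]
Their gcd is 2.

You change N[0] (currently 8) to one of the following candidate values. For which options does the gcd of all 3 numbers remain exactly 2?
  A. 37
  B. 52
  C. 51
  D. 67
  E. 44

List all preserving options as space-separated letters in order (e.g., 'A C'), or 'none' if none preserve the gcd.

Answer: B E

Derivation:
Old gcd = 2; gcd of others (without N[0]) = 6
New gcd for candidate v: gcd(6, v). Preserves old gcd iff gcd(6, v) = 2.
  Option A: v=37, gcd(6,37)=1 -> changes
  Option B: v=52, gcd(6,52)=2 -> preserves
  Option C: v=51, gcd(6,51)=3 -> changes
  Option D: v=67, gcd(6,67)=1 -> changes
  Option E: v=44, gcd(6,44)=2 -> preserves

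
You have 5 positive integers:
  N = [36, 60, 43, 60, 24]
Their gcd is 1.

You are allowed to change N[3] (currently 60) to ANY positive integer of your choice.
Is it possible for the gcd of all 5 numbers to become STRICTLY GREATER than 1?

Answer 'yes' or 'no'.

Answer: no

Derivation:
Current gcd = 1
gcd of all OTHER numbers (without N[3]=60): gcd([36, 60, 43, 24]) = 1
The new gcd after any change is gcd(1, new_value).
This can be at most 1.
Since 1 = old gcd 1, the gcd can only stay the same or decrease.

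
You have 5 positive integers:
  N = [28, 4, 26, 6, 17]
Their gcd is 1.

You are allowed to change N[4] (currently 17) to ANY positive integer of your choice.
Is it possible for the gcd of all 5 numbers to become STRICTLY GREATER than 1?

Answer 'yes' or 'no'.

Current gcd = 1
gcd of all OTHER numbers (without N[4]=17): gcd([28, 4, 26, 6]) = 2
The new gcd after any change is gcd(2, new_value).
This can be at most 2.
Since 2 > old gcd 1, the gcd CAN increase (e.g., set N[4] = 2).

Answer: yes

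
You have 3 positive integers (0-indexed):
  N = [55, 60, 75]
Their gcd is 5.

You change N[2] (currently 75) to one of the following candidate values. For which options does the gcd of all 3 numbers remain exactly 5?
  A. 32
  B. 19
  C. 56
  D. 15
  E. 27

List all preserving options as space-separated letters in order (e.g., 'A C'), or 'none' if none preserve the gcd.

Old gcd = 5; gcd of others (without N[2]) = 5
New gcd for candidate v: gcd(5, v). Preserves old gcd iff gcd(5, v) = 5.
  Option A: v=32, gcd(5,32)=1 -> changes
  Option B: v=19, gcd(5,19)=1 -> changes
  Option C: v=56, gcd(5,56)=1 -> changes
  Option D: v=15, gcd(5,15)=5 -> preserves
  Option E: v=27, gcd(5,27)=1 -> changes

Answer: D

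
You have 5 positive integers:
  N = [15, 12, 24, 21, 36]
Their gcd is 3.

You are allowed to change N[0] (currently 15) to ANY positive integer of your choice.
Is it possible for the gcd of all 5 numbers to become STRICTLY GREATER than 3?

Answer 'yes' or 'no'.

Answer: no

Derivation:
Current gcd = 3
gcd of all OTHER numbers (without N[0]=15): gcd([12, 24, 21, 36]) = 3
The new gcd after any change is gcd(3, new_value).
This can be at most 3.
Since 3 = old gcd 3, the gcd can only stay the same or decrease.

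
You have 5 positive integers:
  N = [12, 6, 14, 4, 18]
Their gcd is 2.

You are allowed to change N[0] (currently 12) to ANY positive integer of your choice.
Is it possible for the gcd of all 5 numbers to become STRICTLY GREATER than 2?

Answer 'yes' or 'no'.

Current gcd = 2
gcd of all OTHER numbers (without N[0]=12): gcd([6, 14, 4, 18]) = 2
The new gcd after any change is gcd(2, new_value).
This can be at most 2.
Since 2 = old gcd 2, the gcd can only stay the same or decrease.

Answer: no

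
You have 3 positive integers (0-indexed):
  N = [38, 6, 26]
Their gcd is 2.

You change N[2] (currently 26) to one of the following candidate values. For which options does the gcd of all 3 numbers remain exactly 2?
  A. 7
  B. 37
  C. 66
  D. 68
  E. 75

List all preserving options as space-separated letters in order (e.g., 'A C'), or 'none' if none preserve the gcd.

Answer: C D

Derivation:
Old gcd = 2; gcd of others (without N[2]) = 2
New gcd for candidate v: gcd(2, v). Preserves old gcd iff gcd(2, v) = 2.
  Option A: v=7, gcd(2,7)=1 -> changes
  Option B: v=37, gcd(2,37)=1 -> changes
  Option C: v=66, gcd(2,66)=2 -> preserves
  Option D: v=68, gcd(2,68)=2 -> preserves
  Option E: v=75, gcd(2,75)=1 -> changes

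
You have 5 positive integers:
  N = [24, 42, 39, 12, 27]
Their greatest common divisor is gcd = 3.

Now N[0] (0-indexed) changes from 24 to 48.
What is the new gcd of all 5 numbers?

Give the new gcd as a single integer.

Answer: 3

Derivation:
Numbers: [24, 42, 39, 12, 27], gcd = 3
Change: index 0, 24 -> 48
gcd of the OTHER numbers (without index 0): gcd([42, 39, 12, 27]) = 3
New gcd = gcd(g_others, new_val) = gcd(3, 48) = 3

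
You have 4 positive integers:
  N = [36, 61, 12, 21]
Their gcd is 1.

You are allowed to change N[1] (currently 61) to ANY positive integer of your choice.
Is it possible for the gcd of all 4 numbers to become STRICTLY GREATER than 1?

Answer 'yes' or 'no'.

Current gcd = 1
gcd of all OTHER numbers (without N[1]=61): gcd([36, 12, 21]) = 3
The new gcd after any change is gcd(3, new_value).
This can be at most 3.
Since 3 > old gcd 1, the gcd CAN increase (e.g., set N[1] = 3).

Answer: yes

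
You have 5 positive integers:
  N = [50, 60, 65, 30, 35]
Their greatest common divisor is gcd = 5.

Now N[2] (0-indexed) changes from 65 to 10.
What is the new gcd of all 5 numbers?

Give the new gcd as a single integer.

Answer: 5

Derivation:
Numbers: [50, 60, 65, 30, 35], gcd = 5
Change: index 2, 65 -> 10
gcd of the OTHER numbers (without index 2): gcd([50, 60, 30, 35]) = 5
New gcd = gcd(g_others, new_val) = gcd(5, 10) = 5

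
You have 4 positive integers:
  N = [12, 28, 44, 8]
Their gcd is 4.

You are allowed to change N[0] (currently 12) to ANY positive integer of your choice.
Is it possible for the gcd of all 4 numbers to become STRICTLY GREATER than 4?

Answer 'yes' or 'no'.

Current gcd = 4
gcd of all OTHER numbers (without N[0]=12): gcd([28, 44, 8]) = 4
The new gcd after any change is gcd(4, new_value).
This can be at most 4.
Since 4 = old gcd 4, the gcd can only stay the same or decrease.

Answer: no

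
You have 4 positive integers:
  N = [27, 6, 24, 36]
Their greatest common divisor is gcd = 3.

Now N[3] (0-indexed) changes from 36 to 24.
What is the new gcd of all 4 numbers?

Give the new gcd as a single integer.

Numbers: [27, 6, 24, 36], gcd = 3
Change: index 3, 36 -> 24
gcd of the OTHER numbers (without index 3): gcd([27, 6, 24]) = 3
New gcd = gcd(g_others, new_val) = gcd(3, 24) = 3

Answer: 3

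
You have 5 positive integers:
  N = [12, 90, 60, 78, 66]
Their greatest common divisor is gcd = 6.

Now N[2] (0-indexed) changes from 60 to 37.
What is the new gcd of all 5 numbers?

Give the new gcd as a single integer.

Numbers: [12, 90, 60, 78, 66], gcd = 6
Change: index 2, 60 -> 37
gcd of the OTHER numbers (without index 2): gcd([12, 90, 78, 66]) = 6
New gcd = gcd(g_others, new_val) = gcd(6, 37) = 1

Answer: 1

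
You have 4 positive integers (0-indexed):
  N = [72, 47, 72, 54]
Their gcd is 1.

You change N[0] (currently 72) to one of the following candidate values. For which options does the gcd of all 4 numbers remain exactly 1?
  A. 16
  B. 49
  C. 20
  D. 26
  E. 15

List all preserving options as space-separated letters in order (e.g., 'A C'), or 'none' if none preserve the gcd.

Old gcd = 1; gcd of others (without N[0]) = 1
New gcd for candidate v: gcd(1, v). Preserves old gcd iff gcd(1, v) = 1.
  Option A: v=16, gcd(1,16)=1 -> preserves
  Option B: v=49, gcd(1,49)=1 -> preserves
  Option C: v=20, gcd(1,20)=1 -> preserves
  Option D: v=26, gcd(1,26)=1 -> preserves
  Option E: v=15, gcd(1,15)=1 -> preserves

Answer: A B C D E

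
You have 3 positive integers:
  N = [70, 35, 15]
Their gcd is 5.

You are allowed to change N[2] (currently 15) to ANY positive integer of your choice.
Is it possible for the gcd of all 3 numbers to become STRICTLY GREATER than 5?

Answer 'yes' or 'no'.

Answer: yes

Derivation:
Current gcd = 5
gcd of all OTHER numbers (without N[2]=15): gcd([70, 35]) = 35
The new gcd after any change is gcd(35, new_value).
This can be at most 35.
Since 35 > old gcd 5, the gcd CAN increase (e.g., set N[2] = 35).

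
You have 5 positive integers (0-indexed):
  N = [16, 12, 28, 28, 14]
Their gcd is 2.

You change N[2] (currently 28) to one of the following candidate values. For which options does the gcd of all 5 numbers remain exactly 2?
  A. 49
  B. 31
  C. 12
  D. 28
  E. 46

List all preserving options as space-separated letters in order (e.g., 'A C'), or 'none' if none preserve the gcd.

Answer: C D E

Derivation:
Old gcd = 2; gcd of others (without N[2]) = 2
New gcd for candidate v: gcd(2, v). Preserves old gcd iff gcd(2, v) = 2.
  Option A: v=49, gcd(2,49)=1 -> changes
  Option B: v=31, gcd(2,31)=1 -> changes
  Option C: v=12, gcd(2,12)=2 -> preserves
  Option D: v=28, gcd(2,28)=2 -> preserves
  Option E: v=46, gcd(2,46)=2 -> preserves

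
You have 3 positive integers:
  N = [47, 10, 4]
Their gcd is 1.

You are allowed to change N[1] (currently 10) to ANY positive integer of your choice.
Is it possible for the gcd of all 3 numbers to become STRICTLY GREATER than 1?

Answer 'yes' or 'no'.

Answer: no

Derivation:
Current gcd = 1
gcd of all OTHER numbers (without N[1]=10): gcd([47, 4]) = 1
The new gcd after any change is gcd(1, new_value).
This can be at most 1.
Since 1 = old gcd 1, the gcd can only stay the same or decrease.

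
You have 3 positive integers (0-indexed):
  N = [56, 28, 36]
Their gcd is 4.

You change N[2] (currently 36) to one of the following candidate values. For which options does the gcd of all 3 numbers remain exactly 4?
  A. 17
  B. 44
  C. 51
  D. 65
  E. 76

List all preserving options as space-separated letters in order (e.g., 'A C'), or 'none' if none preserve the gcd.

Answer: B E

Derivation:
Old gcd = 4; gcd of others (without N[2]) = 28
New gcd for candidate v: gcd(28, v). Preserves old gcd iff gcd(28, v) = 4.
  Option A: v=17, gcd(28,17)=1 -> changes
  Option B: v=44, gcd(28,44)=4 -> preserves
  Option C: v=51, gcd(28,51)=1 -> changes
  Option D: v=65, gcd(28,65)=1 -> changes
  Option E: v=76, gcd(28,76)=4 -> preserves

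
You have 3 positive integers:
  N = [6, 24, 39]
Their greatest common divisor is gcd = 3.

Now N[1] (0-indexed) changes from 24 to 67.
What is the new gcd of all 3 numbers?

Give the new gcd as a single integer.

Numbers: [6, 24, 39], gcd = 3
Change: index 1, 24 -> 67
gcd of the OTHER numbers (without index 1): gcd([6, 39]) = 3
New gcd = gcd(g_others, new_val) = gcd(3, 67) = 1

Answer: 1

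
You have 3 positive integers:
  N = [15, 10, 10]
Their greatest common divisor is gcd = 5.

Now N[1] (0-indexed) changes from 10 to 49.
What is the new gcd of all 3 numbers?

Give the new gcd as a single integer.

Numbers: [15, 10, 10], gcd = 5
Change: index 1, 10 -> 49
gcd of the OTHER numbers (without index 1): gcd([15, 10]) = 5
New gcd = gcd(g_others, new_val) = gcd(5, 49) = 1

Answer: 1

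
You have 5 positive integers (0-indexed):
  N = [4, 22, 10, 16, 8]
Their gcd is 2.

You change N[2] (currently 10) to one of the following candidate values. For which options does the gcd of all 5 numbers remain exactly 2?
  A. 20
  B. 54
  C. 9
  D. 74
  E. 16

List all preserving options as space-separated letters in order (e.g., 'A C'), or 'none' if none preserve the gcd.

Answer: A B D E

Derivation:
Old gcd = 2; gcd of others (without N[2]) = 2
New gcd for candidate v: gcd(2, v). Preserves old gcd iff gcd(2, v) = 2.
  Option A: v=20, gcd(2,20)=2 -> preserves
  Option B: v=54, gcd(2,54)=2 -> preserves
  Option C: v=9, gcd(2,9)=1 -> changes
  Option D: v=74, gcd(2,74)=2 -> preserves
  Option E: v=16, gcd(2,16)=2 -> preserves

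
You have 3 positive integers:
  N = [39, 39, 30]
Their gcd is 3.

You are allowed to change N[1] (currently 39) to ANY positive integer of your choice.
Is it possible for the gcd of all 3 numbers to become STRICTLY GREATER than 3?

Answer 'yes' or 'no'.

Current gcd = 3
gcd of all OTHER numbers (without N[1]=39): gcd([39, 30]) = 3
The new gcd after any change is gcd(3, new_value).
This can be at most 3.
Since 3 = old gcd 3, the gcd can only stay the same or decrease.

Answer: no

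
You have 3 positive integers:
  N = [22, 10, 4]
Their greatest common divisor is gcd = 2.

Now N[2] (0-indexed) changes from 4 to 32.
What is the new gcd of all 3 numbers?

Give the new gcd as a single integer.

Answer: 2

Derivation:
Numbers: [22, 10, 4], gcd = 2
Change: index 2, 4 -> 32
gcd of the OTHER numbers (without index 2): gcd([22, 10]) = 2
New gcd = gcd(g_others, new_val) = gcd(2, 32) = 2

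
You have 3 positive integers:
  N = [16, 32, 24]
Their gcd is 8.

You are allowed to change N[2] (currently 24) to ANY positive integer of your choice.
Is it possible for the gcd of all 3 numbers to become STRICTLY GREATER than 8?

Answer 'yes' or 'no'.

Current gcd = 8
gcd of all OTHER numbers (without N[2]=24): gcd([16, 32]) = 16
The new gcd after any change is gcd(16, new_value).
This can be at most 16.
Since 16 > old gcd 8, the gcd CAN increase (e.g., set N[2] = 16).

Answer: yes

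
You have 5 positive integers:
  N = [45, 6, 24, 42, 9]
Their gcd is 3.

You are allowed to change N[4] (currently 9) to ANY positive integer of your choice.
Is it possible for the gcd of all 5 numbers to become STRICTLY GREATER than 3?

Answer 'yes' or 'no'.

Answer: no

Derivation:
Current gcd = 3
gcd of all OTHER numbers (without N[4]=9): gcd([45, 6, 24, 42]) = 3
The new gcd after any change is gcd(3, new_value).
This can be at most 3.
Since 3 = old gcd 3, the gcd can only stay the same or decrease.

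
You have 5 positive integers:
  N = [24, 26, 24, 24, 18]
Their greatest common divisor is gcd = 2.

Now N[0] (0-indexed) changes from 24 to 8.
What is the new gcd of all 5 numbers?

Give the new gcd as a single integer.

Answer: 2

Derivation:
Numbers: [24, 26, 24, 24, 18], gcd = 2
Change: index 0, 24 -> 8
gcd of the OTHER numbers (without index 0): gcd([26, 24, 24, 18]) = 2
New gcd = gcd(g_others, new_val) = gcd(2, 8) = 2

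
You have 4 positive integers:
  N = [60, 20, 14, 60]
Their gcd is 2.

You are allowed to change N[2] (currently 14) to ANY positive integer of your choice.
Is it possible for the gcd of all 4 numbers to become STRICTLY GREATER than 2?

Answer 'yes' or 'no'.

Answer: yes

Derivation:
Current gcd = 2
gcd of all OTHER numbers (without N[2]=14): gcd([60, 20, 60]) = 20
The new gcd after any change is gcd(20, new_value).
This can be at most 20.
Since 20 > old gcd 2, the gcd CAN increase (e.g., set N[2] = 20).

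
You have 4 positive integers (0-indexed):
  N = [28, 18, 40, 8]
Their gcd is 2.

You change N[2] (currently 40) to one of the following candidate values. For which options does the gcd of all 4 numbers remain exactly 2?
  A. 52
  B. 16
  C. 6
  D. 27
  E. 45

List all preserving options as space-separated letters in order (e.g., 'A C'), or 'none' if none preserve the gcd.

Old gcd = 2; gcd of others (without N[2]) = 2
New gcd for candidate v: gcd(2, v). Preserves old gcd iff gcd(2, v) = 2.
  Option A: v=52, gcd(2,52)=2 -> preserves
  Option B: v=16, gcd(2,16)=2 -> preserves
  Option C: v=6, gcd(2,6)=2 -> preserves
  Option D: v=27, gcd(2,27)=1 -> changes
  Option E: v=45, gcd(2,45)=1 -> changes

Answer: A B C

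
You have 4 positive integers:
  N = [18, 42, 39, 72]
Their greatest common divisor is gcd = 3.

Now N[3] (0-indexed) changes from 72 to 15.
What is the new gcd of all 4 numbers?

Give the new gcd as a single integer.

Numbers: [18, 42, 39, 72], gcd = 3
Change: index 3, 72 -> 15
gcd of the OTHER numbers (without index 3): gcd([18, 42, 39]) = 3
New gcd = gcd(g_others, new_val) = gcd(3, 15) = 3

Answer: 3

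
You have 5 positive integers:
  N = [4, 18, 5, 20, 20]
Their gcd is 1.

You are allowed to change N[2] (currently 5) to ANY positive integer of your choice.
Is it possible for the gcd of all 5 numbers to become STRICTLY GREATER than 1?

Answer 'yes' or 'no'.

Answer: yes

Derivation:
Current gcd = 1
gcd of all OTHER numbers (without N[2]=5): gcd([4, 18, 20, 20]) = 2
The new gcd after any change is gcd(2, new_value).
This can be at most 2.
Since 2 > old gcd 1, the gcd CAN increase (e.g., set N[2] = 2).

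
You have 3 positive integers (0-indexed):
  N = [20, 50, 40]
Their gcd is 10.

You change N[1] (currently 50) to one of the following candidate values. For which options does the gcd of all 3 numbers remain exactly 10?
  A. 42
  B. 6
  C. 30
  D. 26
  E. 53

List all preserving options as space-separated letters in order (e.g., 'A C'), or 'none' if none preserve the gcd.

Old gcd = 10; gcd of others (without N[1]) = 20
New gcd for candidate v: gcd(20, v). Preserves old gcd iff gcd(20, v) = 10.
  Option A: v=42, gcd(20,42)=2 -> changes
  Option B: v=6, gcd(20,6)=2 -> changes
  Option C: v=30, gcd(20,30)=10 -> preserves
  Option D: v=26, gcd(20,26)=2 -> changes
  Option E: v=53, gcd(20,53)=1 -> changes

Answer: C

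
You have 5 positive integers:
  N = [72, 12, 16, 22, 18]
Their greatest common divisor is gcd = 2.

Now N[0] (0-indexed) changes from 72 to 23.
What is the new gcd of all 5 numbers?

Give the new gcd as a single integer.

Answer: 1

Derivation:
Numbers: [72, 12, 16, 22, 18], gcd = 2
Change: index 0, 72 -> 23
gcd of the OTHER numbers (without index 0): gcd([12, 16, 22, 18]) = 2
New gcd = gcd(g_others, new_val) = gcd(2, 23) = 1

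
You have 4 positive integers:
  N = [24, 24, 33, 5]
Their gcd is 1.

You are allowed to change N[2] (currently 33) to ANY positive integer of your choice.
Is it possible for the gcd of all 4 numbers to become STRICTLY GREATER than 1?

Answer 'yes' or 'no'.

Current gcd = 1
gcd of all OTHER numbers (without N[2]=33): gcd([24, 24, 5]) = 1
The new gcd after any change is gcd(1, new_value).
This can be at most 1.
Since 1 = old gcd 1, the gcd can only stay the same or decrease.

Answer: no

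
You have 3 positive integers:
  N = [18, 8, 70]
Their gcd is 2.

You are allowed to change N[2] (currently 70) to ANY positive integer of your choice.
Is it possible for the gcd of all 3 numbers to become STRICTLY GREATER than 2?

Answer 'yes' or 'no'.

Answer: no

Derivation:
Current gcd = 2
gcd of all OTHER numbers (without N[2]=70): gcd([18, 8]) = 2
The new gcd after any change is gcd(2, new_value).
This can be at most 2.
Since 2 = old gcd 2, the gcd can only stay the same or decrease.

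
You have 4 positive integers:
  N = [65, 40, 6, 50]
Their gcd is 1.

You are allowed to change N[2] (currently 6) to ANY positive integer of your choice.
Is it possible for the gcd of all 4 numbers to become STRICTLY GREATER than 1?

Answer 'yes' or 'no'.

Answer: yes

Derivation:
Current gcd = 1
gcd of all OTHER numbers (without N[2]=6): gcd([65, 40, 50]) = 5
The new gcd after any change is gcd(5, new_value).
This can be at most 5.
Since 5 > old gcd 1, the gcd CAN increase (e.g., set N[2] = 5).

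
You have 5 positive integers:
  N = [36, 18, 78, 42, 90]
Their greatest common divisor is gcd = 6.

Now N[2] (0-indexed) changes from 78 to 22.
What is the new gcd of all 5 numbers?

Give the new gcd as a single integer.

Numbers: [36, 18, 78, 42, 90], gcd = 6
Change: index 2, 78 -> 22
gcd of the OTHER numbers (without index 2): gcd([36, 18, 42, 90]) = 6
New gcd = gcd(g_others, new_val) = gcd(6, 22) = 2

Answer: 2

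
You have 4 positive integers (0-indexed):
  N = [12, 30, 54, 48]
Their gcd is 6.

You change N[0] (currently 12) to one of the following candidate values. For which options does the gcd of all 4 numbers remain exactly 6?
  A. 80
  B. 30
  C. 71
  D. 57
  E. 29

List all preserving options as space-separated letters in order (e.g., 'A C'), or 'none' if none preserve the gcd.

Answer: B

Derivation:
Old gcd = 6; gcd of others (without N[0]) = 6
New gcd for candidate v: gcd(6, v). Preserves old gcd iff gcd(6, v) = 6.
  Option A: v=80, gcd(6,80)=2 -> changes
  Option B: v=30, gcd(6,30)=6 -> preserves
  Option C: v=71, gcd(6,71)=1 -> changes
  Option D: v=57, gcd(6,57)=3 -> changes
  Option E: v=29, gcd(6,29)=1 -> changes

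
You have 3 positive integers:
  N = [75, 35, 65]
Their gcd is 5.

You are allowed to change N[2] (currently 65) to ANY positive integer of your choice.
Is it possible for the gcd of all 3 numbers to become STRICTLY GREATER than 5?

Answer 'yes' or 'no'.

Answer: no

Derivation:
Current gcd = 5
gcd of all OTHER numbers (without N[2]=65): gcd([75, 35]) = 5
The new gcd after any change is gcd(5, new_value).
This can be at most 5.
Since 5 = old gcd 5, the gcd can only stay the same or decrease.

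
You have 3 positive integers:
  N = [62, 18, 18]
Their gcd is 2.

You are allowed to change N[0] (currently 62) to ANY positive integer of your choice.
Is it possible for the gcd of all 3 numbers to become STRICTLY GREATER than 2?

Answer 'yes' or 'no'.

Answer: yes

Derivation:
Current gcd = 2
gcd of all OTHER numbers (without N[0]=62): gcd([18, 18]) = 18
The new gcd after any change is gcd(18, new_value).
This can be at most 18.
Since 18 > old gcd 2, the gcd CAN increase (e.g., set N[0] = 18).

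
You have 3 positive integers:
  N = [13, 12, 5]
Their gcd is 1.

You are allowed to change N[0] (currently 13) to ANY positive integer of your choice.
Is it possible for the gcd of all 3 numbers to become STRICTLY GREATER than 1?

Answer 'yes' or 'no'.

Current gcd = 1
gcd of all OTHER numbers (without N[0]=13): gcd([12, 5]) = 1
The new gcd after any change is gcd(1, new_value).
This can be at most 1.
Since 1 = old gcd 1, the gcd can only stay the same or decrease.

Answer: no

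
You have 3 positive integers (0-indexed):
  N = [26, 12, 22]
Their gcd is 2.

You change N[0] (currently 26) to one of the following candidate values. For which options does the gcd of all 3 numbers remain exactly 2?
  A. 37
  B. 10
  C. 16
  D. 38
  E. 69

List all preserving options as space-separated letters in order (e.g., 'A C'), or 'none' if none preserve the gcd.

Answer: B C D

Derivation:
Old gcd = 2; gcd of others (without N[0]) = 2
New gcd for candidate v: gcd(2, v). Preserves old gcd iff gcd(2, v) = 2.
  Option A: v=37, gcd(2,37)=1 -> changes
  Option B: v=10, gcd(2,10)=2 -> preserves
  Option C: v=16, gcd(2,16)=2 -> preserves
  Option D: v=38, gcd(2,38)=2 -> preserves
  Option E: v=69, gcd(2,69)=1 -> changes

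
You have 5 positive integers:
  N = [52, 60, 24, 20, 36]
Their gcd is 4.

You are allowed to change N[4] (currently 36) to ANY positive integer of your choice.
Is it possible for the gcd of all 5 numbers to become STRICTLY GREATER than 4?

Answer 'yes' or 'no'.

Current gcd = 4
gcd of all OTHER numbers (without N[4]=36): gcd([52, 60, 24, 20]) = 4
The new gcd after any change is gcd(4, new_value).
This can be at most 4.
Since 4 = old gcd 4, the gcd can only stay the same or decrease.

Answer: no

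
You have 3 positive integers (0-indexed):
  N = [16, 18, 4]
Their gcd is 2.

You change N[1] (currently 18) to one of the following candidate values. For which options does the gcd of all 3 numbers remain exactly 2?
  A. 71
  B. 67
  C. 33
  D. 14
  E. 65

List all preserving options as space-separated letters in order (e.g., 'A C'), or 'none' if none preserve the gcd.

Answer: D

Derivation:
Old gcd = 2; gcd of others (without N[1]) = 4
New gcd for candidate v: gcd(4, v). Preserves old gcd iff gcd(4, v) = 2.
  Option A: v=71, gcd(4,71)=1 -> changes
  Option B: v=67, gcd(4,67)=1 -> changes
  Option C: v=33, gcd(4,33)=1 -> changes
  Option D: v=14, gcd(4,14)=2 -> preserves
  Option E: v=65, gcd(4,65)=1 -> changes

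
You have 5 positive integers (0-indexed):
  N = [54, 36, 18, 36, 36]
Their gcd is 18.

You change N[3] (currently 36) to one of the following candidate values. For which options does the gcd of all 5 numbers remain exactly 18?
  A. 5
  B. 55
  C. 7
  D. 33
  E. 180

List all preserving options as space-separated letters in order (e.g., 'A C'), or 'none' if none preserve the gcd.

Answer: E

Derivation:
Old gcd = 18; gcd of others (without N[3]) = 18
New gcd for candidate v: gcd(18, v). Preserves old gcd iff gcd(18, v) = 18.
  Option A: v=5, gcd(18,5)=1 -> changes
  Option B: v=55, gcd(18,55)=1 -> changes
  Option C: v=7, gcd(18,7)=1 -> changes
  Option D: v=33, gcd(18,33)=3 -> changes
  Option E: v=180, gcd(18,180)=18 -> preserves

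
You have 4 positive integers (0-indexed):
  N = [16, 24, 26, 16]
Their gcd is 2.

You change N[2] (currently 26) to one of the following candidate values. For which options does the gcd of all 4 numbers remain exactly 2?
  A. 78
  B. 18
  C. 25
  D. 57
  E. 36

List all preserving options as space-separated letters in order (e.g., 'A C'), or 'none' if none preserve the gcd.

Old gcd = 2; gcd of others (without N[2]) = 8
New gcd for candidate v: gcd(8, v). Preserves old gcd iff gcd(8, v) = 2.
  Option A: v=78, gcd(8,78)=2 -> preserves
  Option B: v=18, gcd(8,18)=2 -> preserves
  Option C: v=25, gcd(8,25)=1 -> changes
  Option D: v=57, gcd(8,57)=1 -> changes
  Option E: v=36, gcd(8,36)=4 -> changes

Answer: A B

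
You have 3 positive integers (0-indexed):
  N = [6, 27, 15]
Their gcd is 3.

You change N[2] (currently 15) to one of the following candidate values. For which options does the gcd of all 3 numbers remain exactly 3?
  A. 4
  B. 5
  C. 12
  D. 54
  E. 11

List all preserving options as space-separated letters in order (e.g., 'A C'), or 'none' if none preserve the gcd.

Old gcd = 3; gcd of others (without N[2]) = 3
New gcd for candidate v: gcd(3, v). Preserves old gcd iff gcd(3, v) = 3.
  Option A: v=4, gcd(3,4)=1 -> changes
  Option B: v=5, gcd(3,5)=1 -> changes
  Option C: v=12, gcd(3,12)=3 -> preserves
  Option D: v=54, gcd(3,54)=3 -> preserves
  Option E: v=11, gcd(3,11)=1 -> changes

Answer: C D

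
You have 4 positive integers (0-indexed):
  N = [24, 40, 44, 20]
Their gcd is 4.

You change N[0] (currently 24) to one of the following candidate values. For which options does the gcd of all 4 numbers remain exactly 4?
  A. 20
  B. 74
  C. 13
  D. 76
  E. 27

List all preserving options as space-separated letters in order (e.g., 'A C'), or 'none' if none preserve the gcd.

Old gcd = 4; gcd of others (without N[0]) = 4
New gcd for candidate v: gcd(4, v). Preserves old gcd iff gcd(4, v) = 4.
  Option A: v=20, gcd(4,20)=4 -> preserves
  Option B: v=74, gcd(4,74)=2 -> changes
  Option C: v=13, gcd(4,13)=1 -> changes
  Option D: v=76, gcd(4,76)=4 -> preserves
  Option E: v=27, gcd(4,27)=1 -> changes

Answer: A D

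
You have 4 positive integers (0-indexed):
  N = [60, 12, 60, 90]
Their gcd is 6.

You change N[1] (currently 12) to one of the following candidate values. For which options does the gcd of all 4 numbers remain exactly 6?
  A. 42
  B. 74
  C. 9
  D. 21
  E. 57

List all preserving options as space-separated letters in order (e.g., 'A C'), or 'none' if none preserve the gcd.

Answer: A

Derivation:
Old gcd = 6; gcd of others (without N[1]) = 30
New gcd for candidate v: gcd(30, v). Preserves old gcd iff gcd(30, v) = 6.
  Option A: v=42, gcd(30,42)=6 -> preserves
  Option B: v=74, gcd(30,74)=2 -> changes
  Option C: v=9, gcd(30,9)=3 -> changes
  Option D: v=21, gcd(30,21)=3 -> changes
  Option E: v=57, gcd(30,57)=3 -> changes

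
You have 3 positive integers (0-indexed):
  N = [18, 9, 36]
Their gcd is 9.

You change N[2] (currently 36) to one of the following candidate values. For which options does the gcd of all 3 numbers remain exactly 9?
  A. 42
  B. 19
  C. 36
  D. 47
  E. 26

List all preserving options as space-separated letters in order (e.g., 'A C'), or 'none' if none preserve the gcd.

Answer: C

Derivation:
Old gcd = 9; gcd of others (without N[2]) = 9
New gcd for candidate v: gcd(9, v). Preserves old gcd iff gcd(9, v) = 9.
  Option A: v=42, gcd(9,42)=3 -> changes
  Option B: v=19, gcd(9,19)=1 -> changes
  Option C: v=36, gcd(9,36)=9 -> preserves
  Option D: v=47, gcd(9,47)=1 -> changes
  Option E: v=26, gcd(9,26)=1 -> changes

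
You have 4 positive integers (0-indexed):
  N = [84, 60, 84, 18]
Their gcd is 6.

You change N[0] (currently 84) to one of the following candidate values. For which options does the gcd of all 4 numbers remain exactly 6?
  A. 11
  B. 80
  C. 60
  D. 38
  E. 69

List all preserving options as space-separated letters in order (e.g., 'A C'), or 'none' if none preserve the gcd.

Old gcd = 6; gcd of others (without N[0]) = 6
New gcd for candidate v: gcd(6, v). Preserves old gcd iff gcd(6, v) = 6.
  Option A: v=11, gcd(6,11)=1 -> changes
  Option B: v=80, gcd(6,80)=2 -> changes
  Option C: v=60, gcd(6,60)=6 -> preserves
  Option D: v=38, gcd(6,38)=2 -> changes
  Option E: v=69, gcd(6,69)=3 -> changes

Answer: C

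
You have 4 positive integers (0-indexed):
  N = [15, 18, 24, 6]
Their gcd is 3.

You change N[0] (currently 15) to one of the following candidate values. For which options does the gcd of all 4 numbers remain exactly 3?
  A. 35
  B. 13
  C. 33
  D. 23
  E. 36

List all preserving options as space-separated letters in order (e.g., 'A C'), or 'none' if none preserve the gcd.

Old gcd = 3; gcd of others (without N[0]) = 6
New gcd for candidate v: gcd(6, v). Preserves old gcd iff gcd(6, v) = 3.
  Option A: v=35, gcd(6,35)=1 -> changes
  Option B: v=13, gcd(6,13)=1 -> changes
  Option C: v=33, gcd(6,33)=3 -> preserves
  Option D: v=23, gcd(6,23)=1 -> changes
  Option E: v=36, gcd(6,36)=6 -> changes

Answer: C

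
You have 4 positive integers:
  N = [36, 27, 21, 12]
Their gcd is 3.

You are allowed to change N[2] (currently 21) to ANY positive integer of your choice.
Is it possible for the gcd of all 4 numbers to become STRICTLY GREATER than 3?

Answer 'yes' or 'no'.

Answer: no

Derivation:
Current gcd = 3
gcd of all OTHER numbers (without N[2]=21): gcd([36, 27, 12]) = 3
The new gcd after any change is gcd(3, new_value).
This can be at most 3.
Since 3 = old gcd 3, the gcd can only stay the same or decrease.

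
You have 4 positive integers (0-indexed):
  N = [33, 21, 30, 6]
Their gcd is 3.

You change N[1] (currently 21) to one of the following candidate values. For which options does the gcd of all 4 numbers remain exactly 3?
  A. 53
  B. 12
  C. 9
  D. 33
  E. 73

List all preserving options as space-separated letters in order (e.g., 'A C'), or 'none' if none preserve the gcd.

Old gcd = 3; gcd of others (without N[1]) = 3
New gcd for candidate v: gcd(3, v). Preserves old gcd iff gcd(3, v) = 3.
  Option A: v=53, gcd(3,53)=1 -> changes
  Option B: v=12, gcd(3,12)=3 -> preserves
  Option C: v=9, gcd(3,9)=3 -> preserves
  Option D: v=33, gcd(3,33)=3 -> preserves
  Option E: v=73, gcd(3,73)=1 -> changes

Answer: B C D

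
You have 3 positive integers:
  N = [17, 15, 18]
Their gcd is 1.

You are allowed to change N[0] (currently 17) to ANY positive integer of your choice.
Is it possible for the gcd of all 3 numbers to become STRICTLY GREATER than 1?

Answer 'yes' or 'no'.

Answer: yes

Derivation:
Current gcd = 1
gcd of all OTHER numbers (without N[0]=17): gcd([15, 18]) = 3
The new gcd after any change is gcd(3, new_value).
This can be at most 3.
Since 3 > old gcd 1, the gcd CAN increase (e.g., set N[0] = 3).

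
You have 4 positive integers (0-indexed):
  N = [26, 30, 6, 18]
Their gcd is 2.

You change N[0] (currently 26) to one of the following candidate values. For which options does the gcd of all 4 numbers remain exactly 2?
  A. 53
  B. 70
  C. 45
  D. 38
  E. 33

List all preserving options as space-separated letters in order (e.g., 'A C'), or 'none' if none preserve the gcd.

Old gcd = 2; gcd of others (without N[0]) = 6
New gcd for candidate v: gcd(6, v). Preserves old gcd iff gcd(6, v) = 2.
  Option A: v=53, gcd(6,53)=1 -> changes
  Option B: v=70, gcd(6,70)=2 -> preserves
  Option C: v=45, gcd(6,45)=3 -> changes
  Option D: v=38, gcd(6,38)=2 -> preserves
  Option E: v=33, gcd(6,33)=3 -> changes

Answer: B D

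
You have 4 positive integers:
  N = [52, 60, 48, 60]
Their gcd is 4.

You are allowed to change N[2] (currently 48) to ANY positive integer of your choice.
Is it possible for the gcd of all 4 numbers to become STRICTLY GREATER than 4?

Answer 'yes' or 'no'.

Answer: no

Derivation:
Current gcd = 4
gcd of all OTHER numbers (without N[2]=48): gcd([52, 60, 60]) = 4
The new gcd after any change is gcd(4, new_value).
This can be at most 4.
Since 4 = old gcd 4, the gcd can only stay the same or decrease.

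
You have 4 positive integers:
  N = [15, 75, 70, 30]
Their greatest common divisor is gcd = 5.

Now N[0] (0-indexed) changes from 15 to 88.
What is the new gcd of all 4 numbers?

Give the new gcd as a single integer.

Answer: 1

Derivation:
Numbers: [15, 75, 70, 30], gcd = 5
Change: index 0, 15 -> 88
gcd of the OTHER numbers (without index 0): gcd([75, 70, 30]) = 5
New gcd = gcd(g_others, new_val) = gcd(5, 88) = 1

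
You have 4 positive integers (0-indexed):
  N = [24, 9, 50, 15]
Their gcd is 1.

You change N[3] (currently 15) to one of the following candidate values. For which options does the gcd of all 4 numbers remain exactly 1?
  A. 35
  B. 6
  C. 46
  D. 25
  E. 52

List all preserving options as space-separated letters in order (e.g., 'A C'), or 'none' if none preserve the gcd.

Answer: A B C D E

Derivation:
Old gcd = 1; gcd of others (without N[3]) = 1
New gcd for candidate v: gcd(1, v). Preserves old gcd iff gcd(1, v) = 1.
  Option A: v=35, gcd(1,35)=1 -> preserves
  Option B: v=6, gcd(1,6)=1 -> preserves
  Option C: v=46, gcd(1,46)=1 -> preserves
  Option D: v=25, gcd(1,25)=1 -> preserves
  Option E: v=52, gcd(1,52)=1 -> preserves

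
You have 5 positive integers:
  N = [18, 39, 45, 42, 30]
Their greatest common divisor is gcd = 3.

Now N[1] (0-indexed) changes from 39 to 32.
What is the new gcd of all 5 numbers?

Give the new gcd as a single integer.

Numbers: [18, 39, 45, 42, 30], gcd = 3
Change: index 1, 39 -> 32
gcd of the OTHER numbers (without index 1): gcd([18, 45, 42, 30]) = 3
New gcd = gcd(g_others, new_val) = gcd(3, 32) = 1

Answer: 1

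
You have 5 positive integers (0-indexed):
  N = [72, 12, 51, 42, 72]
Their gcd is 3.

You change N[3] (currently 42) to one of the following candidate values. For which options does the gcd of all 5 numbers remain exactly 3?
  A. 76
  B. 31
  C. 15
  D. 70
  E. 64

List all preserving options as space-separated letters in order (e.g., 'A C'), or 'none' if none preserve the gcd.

Old gcd = 3; gcd of others (without N[3]) = 3
New gcd for candidate v: gcd(3, v). Preserves old gcd iff gcd(3, v) = 3.
  Option A: v=76, gcd(3,76)=1 -> changes
  Option B: v=31, gcd(3,31)=1 -> changes
  Option C: v=15, gcd(3,15)=3 -> preserves
  Option D: v=70, gcd(3,70)=1 -> changes
  Option E: v=64, gcd(3,64)=1 -> changes

Answer: C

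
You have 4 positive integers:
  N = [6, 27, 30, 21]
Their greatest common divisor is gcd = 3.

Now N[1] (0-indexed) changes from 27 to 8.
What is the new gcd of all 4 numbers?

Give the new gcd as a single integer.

Answer: 1

Derivation:
Numbers: [6, 27, 30, 21], gcd = 3
Change: index 1, 27 -> 8
gcd of the OTHER numbers (without index 1): gcd([6, 30, 21]) = 3
New gcd = gcd(g_others, new_val) = gcd(3, 8) = 1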